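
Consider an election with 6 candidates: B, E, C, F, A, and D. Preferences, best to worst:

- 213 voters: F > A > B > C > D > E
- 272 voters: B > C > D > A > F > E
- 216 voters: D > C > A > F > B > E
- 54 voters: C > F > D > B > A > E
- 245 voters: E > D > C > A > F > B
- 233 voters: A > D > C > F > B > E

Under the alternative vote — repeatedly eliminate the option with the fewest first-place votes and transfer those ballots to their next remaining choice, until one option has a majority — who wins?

A

Round 1: B 272, E 245, C 54, F 213, A 233, D 216. Eliminate C.
Round 2: B 272, E 245, F 267, A 233, D 216. Eliminate D.
Round 3: B 272, E 245, F 267, A 449. Eliminate E.
Round 4: B 272, F 267, A 694. A has a majority.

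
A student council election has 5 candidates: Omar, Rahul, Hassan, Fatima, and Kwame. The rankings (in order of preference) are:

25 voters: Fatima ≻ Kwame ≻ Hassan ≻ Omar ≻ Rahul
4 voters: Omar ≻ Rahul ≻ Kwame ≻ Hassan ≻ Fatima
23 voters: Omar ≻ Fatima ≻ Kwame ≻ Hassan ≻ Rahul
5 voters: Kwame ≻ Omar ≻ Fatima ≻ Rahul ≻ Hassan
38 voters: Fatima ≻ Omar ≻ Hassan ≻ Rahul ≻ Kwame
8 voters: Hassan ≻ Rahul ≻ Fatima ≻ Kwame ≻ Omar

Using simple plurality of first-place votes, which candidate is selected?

First-place votes: Omar 27, Rahul 0, Hassan 8, Fatima 63, Kwame 5.
Fatima has the most first-place votes.

Fatima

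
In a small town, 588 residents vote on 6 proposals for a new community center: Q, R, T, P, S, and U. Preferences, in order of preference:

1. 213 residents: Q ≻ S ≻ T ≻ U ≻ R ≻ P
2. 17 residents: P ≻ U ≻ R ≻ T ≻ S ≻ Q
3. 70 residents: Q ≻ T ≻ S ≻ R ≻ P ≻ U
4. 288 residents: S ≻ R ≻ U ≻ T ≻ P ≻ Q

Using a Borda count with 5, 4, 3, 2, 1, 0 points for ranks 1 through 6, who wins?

S

Q: 213·5 + 17·0 + 70·5 + 288·0 = 1415
R: 213·1 + 17·3 + 70·2 + 288·4 = 1556
T: 213·3 + 17·2 + 70·4 + 288·2 = 1529
P: 213·0 + 17·5 + 70·1 + 288·1 = 443
S: 213·4 + 17·1 + 70·3 + 288·5 = 2519
U: 213·2 + 17·4 + 70·0 + 288·3 = 1358
S has the highest Borda score (2519).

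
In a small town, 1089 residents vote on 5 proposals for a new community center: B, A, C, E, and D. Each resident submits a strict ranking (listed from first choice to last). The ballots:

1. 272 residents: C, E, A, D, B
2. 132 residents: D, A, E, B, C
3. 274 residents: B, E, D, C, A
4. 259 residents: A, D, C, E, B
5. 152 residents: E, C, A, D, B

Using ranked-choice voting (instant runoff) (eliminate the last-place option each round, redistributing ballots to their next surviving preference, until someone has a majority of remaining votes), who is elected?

Round 1: B 274, A 259, C 272, E 152, D 132. Eliminate D.
Round 2: B 274, A 391, C 272, E 152. Eliminate E.
Round 3: B 274, A 391, C 424. Eliminate B.
Round 4: A 391, C 698. C has a majority.

C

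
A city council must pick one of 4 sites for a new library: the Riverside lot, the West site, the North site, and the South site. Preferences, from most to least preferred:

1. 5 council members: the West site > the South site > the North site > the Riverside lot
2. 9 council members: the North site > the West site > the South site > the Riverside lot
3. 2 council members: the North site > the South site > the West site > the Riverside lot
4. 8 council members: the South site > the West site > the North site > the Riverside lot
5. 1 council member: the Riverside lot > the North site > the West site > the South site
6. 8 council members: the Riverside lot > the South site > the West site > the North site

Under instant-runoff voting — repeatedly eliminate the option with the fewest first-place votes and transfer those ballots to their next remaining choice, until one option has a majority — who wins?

Round 1: the Riverside lot 9, the West site 5, the North site 11, the South site 8. Eliminate the West site.
Round 2: the Riverside lot 9, the North site 11, the South site 13. Eliminate the Riverside lot.
Round 3: the North site 12, the South site 21. The South site has a majority.

the South site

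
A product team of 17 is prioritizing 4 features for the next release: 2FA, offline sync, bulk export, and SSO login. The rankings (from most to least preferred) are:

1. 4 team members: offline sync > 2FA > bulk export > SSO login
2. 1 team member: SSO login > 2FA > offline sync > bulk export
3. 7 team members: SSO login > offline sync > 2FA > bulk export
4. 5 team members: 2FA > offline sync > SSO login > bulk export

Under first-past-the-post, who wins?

First-place votes: 2FA 5, offline sync 4, bulk export 0, SSO login 8.
SSO login has the most first-place votes.

SSO login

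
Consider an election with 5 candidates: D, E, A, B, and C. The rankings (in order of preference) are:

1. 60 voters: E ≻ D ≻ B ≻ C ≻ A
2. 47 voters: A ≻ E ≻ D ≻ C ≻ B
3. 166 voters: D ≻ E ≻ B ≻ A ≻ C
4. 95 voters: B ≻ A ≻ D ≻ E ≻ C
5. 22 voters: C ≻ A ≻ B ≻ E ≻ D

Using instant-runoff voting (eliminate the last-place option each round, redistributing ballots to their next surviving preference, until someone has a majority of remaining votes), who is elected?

Round 1: D 166, E 60, A 47, B 95, C 22. Eliminate C.
Round 2: D 166, E 60, A 69, B 95. Eliminate E.
Round 3: D 226, A 69, B 95. D has a majority.

D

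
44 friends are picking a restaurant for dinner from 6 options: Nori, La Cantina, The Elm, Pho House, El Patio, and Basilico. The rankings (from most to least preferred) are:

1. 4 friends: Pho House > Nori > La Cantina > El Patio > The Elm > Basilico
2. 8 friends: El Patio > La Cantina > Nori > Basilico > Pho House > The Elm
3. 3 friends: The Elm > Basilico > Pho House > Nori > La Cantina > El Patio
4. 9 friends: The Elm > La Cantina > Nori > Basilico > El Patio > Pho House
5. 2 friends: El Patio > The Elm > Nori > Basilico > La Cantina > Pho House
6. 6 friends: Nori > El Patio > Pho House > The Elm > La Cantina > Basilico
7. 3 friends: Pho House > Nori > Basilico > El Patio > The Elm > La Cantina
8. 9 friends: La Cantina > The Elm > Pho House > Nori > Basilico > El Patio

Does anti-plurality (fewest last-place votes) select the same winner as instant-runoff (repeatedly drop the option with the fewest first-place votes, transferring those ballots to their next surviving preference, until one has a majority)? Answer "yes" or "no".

no

Anti-plurality — last-place votes: Nori 0, La Cantina 3, The Elm 8, Pho House 11, El Patio 12, Basilico 10. Winner: Nori.
Instant-runoff — R1 Nori 6, La Cantina 9, The Elm 12, Pho House 7, El Patio 10, Basilico 0 (Basilico out); R2 Nori 6, La Cantina 9, The Elm 12, Pho House 7, El Patio 10 (Nori out); R3 La Cantina 9, The Elm 12, Pho House 7, El Patio 16 (Pho House out); R4 La Cantina 13, The Elm 12, El Patio 19 (The Elm out); R5 La Cantina 25, El Patio 19 (La Cantina winner). Winner: La Cantina.
The two methods disagree.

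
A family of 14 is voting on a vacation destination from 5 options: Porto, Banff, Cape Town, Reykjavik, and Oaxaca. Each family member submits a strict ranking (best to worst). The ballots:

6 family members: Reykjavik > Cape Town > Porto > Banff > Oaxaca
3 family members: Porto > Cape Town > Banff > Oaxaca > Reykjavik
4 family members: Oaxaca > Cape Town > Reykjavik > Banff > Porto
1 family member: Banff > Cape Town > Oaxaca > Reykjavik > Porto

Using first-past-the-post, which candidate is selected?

Reykjavik

First-place votes: Porto 3, Banff 1, Cape Town 0, Reykjavik 6, Oaxaca 4.
Reykjavik has the most first-place votes.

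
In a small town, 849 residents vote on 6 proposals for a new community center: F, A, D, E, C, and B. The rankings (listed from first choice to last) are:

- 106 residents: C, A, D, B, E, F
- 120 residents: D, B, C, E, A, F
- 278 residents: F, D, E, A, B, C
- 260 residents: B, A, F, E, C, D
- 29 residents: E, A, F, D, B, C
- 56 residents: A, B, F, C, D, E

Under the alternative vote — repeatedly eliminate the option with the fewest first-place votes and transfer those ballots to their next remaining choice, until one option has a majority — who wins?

B

Round 1: F 278, A 56, D 120, E 29, C 106, B 260. Eliminate E.
Round 2: F 278, A 85, D 120, C 106, B 260. Eliminate A.
Round 3: F 307, D 120, C 106, B 316. Eliminate C.
Round 4: F 307, D 226, B 316. Eliminate D.
Round 5: F 307, B 542. B has a majority.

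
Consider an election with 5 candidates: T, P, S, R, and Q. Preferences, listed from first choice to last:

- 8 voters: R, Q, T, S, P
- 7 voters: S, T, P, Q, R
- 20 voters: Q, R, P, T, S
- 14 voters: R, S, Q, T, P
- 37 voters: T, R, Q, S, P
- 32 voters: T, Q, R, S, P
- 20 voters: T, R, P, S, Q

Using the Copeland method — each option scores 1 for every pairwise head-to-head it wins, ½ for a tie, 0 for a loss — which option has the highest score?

T

T: beats P, S, R, and Q → score 4.
P: loses to T, S, R, and Q → score 0.
S: beats P; loses to T, R, and Q → score 1.
R: beats P, S, and Q; loses to T → score 3.
Q: beats P and S; loses to T and R → score 2.
T has the best pairwise record.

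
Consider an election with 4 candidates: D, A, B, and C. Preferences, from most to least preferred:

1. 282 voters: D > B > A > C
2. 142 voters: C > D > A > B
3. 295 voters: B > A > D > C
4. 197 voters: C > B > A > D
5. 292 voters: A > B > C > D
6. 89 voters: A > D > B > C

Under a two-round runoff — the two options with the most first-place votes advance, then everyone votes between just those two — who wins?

Round 1 first-place votes: D 282, A 381, B 295, C 339.
A and C advance.
Runoff: A is preferred to C by 958 voters; C by 339.
A wins the runoff.

A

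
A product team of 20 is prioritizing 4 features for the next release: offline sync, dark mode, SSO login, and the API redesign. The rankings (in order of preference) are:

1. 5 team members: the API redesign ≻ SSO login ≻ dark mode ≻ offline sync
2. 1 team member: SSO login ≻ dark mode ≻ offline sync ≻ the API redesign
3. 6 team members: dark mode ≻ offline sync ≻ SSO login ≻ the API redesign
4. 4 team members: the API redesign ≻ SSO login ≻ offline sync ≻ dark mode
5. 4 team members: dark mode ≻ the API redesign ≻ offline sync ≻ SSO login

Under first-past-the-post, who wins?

dark mode

First-place votes: offline sync 0, dark mode 10, SSO login 1, the API redesign 9.
dark mode has the most first-place votes.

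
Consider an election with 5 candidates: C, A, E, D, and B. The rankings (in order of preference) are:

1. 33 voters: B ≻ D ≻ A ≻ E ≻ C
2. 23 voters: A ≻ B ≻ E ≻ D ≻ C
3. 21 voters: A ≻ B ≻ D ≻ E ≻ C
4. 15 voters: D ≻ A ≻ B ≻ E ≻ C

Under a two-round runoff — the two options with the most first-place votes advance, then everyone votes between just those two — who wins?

A

Round 1 first-place votes: C 0, A 44, E 0, D 15, B 33.
A and B advance.
Runoff: A is preferred to B by 59 voters; B by 33.
A wins the runoff.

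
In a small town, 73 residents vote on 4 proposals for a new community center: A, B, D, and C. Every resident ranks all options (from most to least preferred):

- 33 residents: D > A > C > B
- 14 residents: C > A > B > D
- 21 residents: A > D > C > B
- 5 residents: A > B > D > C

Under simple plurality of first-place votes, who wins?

First-place votes: A 26, B 0, D 33, C 14.
D has the most first-place votes.

D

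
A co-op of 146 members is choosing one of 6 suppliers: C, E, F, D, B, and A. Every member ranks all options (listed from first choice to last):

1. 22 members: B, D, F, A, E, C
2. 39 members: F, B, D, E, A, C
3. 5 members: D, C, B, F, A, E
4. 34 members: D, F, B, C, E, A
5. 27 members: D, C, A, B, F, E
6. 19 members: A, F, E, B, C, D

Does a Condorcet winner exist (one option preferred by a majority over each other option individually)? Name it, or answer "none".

none

Checking pairwise contests:
E beats C 80–66.
F beats E 146–0.
D beats F 88–58.
B beats D 80–66.
F beats B 92–54.
F beats A 100–46.
Every option loses at least one head-to-head, so there is no Condorcet winner.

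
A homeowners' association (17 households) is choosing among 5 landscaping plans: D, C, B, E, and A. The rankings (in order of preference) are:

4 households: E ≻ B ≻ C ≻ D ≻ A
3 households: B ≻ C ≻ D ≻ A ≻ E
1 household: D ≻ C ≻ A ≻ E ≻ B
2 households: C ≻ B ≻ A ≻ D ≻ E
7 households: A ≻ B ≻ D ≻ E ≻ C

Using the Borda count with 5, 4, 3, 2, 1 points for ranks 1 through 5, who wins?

B

D: 4·2 + 3·3 + 1·5 + 2·2 + 7·3 = 47
C: 4·3 + 3·4 + 1·4 + 2·5 + 7·1 = 45
B: 4·4 + 3·5 + 1·1 + 2·4 + 7·4 = 68
E: 4·5 + 3·1 + 1·2 + 2·1 + 7·2 = 41
A: 4·1 + 3·2 + 1·3 + 2·3 + 7·5 = 54
B has the highest Borda score (68).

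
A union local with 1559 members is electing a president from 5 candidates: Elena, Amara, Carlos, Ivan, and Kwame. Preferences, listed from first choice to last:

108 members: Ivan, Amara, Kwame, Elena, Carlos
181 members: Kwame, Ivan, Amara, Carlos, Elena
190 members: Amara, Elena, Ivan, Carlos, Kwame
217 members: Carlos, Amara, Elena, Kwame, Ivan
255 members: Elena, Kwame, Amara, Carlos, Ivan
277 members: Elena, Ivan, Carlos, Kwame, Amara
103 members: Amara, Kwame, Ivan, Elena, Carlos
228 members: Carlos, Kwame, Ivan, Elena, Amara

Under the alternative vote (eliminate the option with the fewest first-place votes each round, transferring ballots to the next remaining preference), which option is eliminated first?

Ivan

Round 1: Elena 532, Amara 293, Carlos 445, Ivan 108, Kwame 181. Eliminate Ivan.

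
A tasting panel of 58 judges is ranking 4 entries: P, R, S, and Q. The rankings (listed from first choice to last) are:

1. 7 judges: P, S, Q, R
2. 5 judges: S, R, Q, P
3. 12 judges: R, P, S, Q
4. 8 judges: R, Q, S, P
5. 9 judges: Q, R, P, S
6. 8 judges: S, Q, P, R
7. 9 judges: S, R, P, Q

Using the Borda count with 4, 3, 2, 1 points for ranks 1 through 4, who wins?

R

P: 7·4 + 5·1 + 12·3 + 8·1 + 9·2 + 8·2 + 9·2 = 129
R: 7·1 + 5·3 + 12·4 + 8·4 + 9·3 + 8·1 + 9·3 = 164
S: 7·3 + 5·4 + 12·2 + 8·2 + 9·1 + 8·4 + 9·4 = 158
Q: 7·2 + 5·2 + 12·1 + 8·3 + 9·4 + 8·3 + 9·1 = 129
R has the highest Borda score (164).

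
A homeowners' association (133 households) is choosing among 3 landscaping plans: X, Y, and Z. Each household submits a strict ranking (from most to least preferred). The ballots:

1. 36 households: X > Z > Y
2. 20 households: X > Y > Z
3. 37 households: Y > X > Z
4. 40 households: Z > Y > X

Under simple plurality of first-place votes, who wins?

First-place votes: X 56, Y 37, Z 40.
X has the most first-place votes.

X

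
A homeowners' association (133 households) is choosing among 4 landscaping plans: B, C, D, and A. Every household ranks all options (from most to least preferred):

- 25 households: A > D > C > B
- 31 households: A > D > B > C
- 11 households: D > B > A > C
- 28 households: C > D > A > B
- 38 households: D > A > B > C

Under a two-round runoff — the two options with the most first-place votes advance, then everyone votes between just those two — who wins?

D

Round 1 first-place votes: B 0, C 28, D 49, A 56.
A and D advance.
Runoff: A is preferred to D by 56 voters; D by 77.
D wins the runoff.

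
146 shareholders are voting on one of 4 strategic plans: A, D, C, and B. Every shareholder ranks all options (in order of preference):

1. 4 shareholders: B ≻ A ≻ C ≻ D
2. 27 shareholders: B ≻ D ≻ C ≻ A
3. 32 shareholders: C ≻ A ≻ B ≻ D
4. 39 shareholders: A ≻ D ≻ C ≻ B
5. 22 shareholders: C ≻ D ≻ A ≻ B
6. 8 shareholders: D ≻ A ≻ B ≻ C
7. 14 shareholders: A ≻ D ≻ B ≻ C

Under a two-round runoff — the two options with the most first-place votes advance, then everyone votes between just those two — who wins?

Round 1 first-place votes: A 53, D 8, C 54, B 31.
C and A advance.
Runoff: C is preferred to A by 81 voters; A by 65.
C wins the runoff.

C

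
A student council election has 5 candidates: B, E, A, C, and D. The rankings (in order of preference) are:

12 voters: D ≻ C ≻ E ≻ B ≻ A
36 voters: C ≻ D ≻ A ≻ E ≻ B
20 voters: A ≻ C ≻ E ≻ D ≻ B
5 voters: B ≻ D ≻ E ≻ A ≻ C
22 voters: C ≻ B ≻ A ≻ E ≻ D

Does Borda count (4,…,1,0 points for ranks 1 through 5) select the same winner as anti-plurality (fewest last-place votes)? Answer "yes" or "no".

no

Borda — scores: B 98, E 132, A 201, C 328, D 191. Winner: C.
Anti-plurality — last-place votes: B 56, E 0, A 12, C 5, D 22. Winner: E.
The two methods disagree.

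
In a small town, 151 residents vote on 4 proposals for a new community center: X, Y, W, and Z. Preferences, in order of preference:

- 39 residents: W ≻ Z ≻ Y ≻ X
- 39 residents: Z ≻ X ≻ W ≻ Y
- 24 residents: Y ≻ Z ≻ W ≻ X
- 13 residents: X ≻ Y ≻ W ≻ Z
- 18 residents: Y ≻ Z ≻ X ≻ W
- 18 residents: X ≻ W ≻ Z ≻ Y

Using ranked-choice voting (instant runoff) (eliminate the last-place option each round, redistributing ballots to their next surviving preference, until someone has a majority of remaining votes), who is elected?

Round 1: X 31, Y 42, W 39, Z 39. Eliminate X.
Round 2: Y 55, W 57, Z 39. Eliminate Z.
Round 3: Y 55, W 96. W has a majority.

W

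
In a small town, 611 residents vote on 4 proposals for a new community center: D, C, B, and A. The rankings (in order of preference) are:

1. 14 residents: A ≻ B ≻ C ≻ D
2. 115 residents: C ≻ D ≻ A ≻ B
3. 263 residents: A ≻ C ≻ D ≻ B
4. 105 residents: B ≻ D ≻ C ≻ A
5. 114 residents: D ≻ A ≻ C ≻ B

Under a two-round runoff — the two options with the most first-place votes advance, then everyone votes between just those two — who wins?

Round 1 first-place votes: D 114, C 115, B 105, A 277.
A and C advance.
Runoff: A is preferred to C by 391 voters; C by 220.
A wins the runoff.

A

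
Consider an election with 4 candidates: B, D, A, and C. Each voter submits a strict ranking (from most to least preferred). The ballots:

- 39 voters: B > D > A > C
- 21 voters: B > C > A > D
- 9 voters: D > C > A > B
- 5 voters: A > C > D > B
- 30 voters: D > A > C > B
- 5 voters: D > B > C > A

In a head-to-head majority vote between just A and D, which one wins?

Voters preferring A to D: 26; preferring D to A: 83.
D wins the head-to-head.

D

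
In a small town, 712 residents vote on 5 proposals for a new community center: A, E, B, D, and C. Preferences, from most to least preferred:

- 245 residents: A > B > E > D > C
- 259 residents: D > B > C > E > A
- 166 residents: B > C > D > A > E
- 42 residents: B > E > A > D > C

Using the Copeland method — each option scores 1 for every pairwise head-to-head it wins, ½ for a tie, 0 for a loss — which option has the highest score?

A: beats E; loses to B, D, and C → score 1.
E: loses to A, B, D, and C → score 0.
B: beats A, E, D, and C → score 4.
D: beats A, E, and C; loses to B → score 3.
C: beats A and E; loses to B and D → score 2.
B has the best pairwise record.

B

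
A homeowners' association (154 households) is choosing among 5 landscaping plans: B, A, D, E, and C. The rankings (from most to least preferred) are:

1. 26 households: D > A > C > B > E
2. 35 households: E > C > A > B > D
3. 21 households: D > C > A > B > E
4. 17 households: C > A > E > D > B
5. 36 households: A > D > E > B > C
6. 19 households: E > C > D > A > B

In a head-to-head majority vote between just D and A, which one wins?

Voters preferring D to A: 66; preferring A to D: 88.
A wins the head-to-head.

A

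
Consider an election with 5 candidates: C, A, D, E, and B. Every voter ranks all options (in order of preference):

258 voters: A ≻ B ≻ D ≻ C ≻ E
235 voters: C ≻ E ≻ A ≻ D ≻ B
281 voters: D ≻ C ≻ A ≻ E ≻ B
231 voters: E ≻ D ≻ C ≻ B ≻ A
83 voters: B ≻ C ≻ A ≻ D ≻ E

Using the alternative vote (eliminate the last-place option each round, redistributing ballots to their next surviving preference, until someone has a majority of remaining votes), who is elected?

D

Round 1: C 235, A 258, D 281, E 231, B 83. Eliminate B.
Round 2: C 318, A 258, D 281, E 231. Eliminate E.
Round 3: C 318, A 258, D 512. Eliminate A.
Round 4: C 318, D 770. D has a majority.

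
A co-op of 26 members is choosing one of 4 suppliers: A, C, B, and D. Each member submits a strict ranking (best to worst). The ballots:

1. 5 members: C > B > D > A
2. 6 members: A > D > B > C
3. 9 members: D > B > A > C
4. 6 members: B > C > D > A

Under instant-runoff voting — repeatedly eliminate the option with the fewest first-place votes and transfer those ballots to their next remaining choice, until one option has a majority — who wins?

D

Round 1: A 6, C 5, B 6, D 9. Eliminate C.
Round 2: A 6, B 11, D 9. Eliminate A.
Round 3: B 11, D 15. D has a majority.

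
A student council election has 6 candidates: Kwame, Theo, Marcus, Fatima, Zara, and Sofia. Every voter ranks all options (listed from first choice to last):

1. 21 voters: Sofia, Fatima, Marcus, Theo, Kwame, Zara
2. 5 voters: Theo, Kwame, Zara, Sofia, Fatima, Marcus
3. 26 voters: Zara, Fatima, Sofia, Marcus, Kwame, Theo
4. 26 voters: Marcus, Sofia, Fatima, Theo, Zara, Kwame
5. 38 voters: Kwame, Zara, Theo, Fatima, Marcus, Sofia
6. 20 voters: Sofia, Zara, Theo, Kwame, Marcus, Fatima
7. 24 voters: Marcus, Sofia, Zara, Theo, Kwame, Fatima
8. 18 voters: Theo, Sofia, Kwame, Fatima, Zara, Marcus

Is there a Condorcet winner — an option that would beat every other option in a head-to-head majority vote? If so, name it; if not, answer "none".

Sofia

Sofia vs Kwame: 135–43 for Sofia.
Sofia vs Theo: 117–61 for Sofia.
Sofia vs Marcus: 90–88 for Sofia.
Sofia vs Fatima: 114–64 for Sofia.
Sofia vs Zara: 109–69 for Sofia.
Sofia beats every other option head-to-head.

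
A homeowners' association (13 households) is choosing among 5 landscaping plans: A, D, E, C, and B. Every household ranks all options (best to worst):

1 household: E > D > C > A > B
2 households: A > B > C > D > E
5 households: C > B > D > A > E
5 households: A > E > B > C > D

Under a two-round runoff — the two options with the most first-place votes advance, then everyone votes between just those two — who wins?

Round 1 first-place votes: A 7, D 0, E 1, C 5, B 0.
A and C advance.
Runoff: A is preferred to C by 7 voters; C by 6.
A wins the runoff.

A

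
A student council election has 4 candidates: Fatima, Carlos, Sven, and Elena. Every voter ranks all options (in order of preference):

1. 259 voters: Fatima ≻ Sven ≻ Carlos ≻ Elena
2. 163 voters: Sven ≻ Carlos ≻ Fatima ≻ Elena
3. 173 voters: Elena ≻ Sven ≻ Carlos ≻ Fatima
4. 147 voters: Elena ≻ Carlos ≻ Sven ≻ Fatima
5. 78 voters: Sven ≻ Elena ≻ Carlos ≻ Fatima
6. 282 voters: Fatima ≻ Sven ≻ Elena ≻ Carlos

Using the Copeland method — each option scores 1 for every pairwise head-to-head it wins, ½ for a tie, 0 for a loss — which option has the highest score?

Sven

Fatima: beats Elena; loses to Carlos and Sven → score 1.
Carlos: beats Fatima; loses to Sven and Elena → score 1.
Sven: beats Fatima, Carlos, and Elena → score 3.
Elena: beats Carlos; loses to Fatima and Sven → score 1.
Sven has the best pairwise record.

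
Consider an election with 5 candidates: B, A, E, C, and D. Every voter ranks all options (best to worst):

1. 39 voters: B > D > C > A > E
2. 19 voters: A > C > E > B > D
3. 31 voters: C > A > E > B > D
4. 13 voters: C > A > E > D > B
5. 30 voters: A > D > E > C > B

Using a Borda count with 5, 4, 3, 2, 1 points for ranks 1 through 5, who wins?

B: 39·5 + 19·2 + 31·2 + 13·1 + 30·1 = 338
A: 39·2 + 19·5 + 31·4 + 13·4 + 30·5 = 499
E: 39·1 + 19·3 + 31·3 + 13·3 + 30·3 = 318
C: 39·3 + 19·4 + 31·5 + 13·5 + 30·2 = 473
D: 39·4 + 19·1 + 31·1 + 13·2 + 30·4 = 352
A has the highest Borda score (499).

A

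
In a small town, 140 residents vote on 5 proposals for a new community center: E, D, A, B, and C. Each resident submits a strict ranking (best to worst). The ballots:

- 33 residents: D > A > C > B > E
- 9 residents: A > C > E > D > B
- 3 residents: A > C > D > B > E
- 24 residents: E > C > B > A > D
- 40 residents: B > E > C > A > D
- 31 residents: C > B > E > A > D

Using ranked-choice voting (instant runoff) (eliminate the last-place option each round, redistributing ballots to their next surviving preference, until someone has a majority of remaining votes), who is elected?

Round 1: E 24, D 33, A 12, B 40, C 31. Eliminate A.
Round 2: E 24, D 33, B 40, C 43. Eliminate E.
Round 3: D 33, B 40, C 67. Eliminate D.
Round 4: B 40, C 100. C has a majority.

C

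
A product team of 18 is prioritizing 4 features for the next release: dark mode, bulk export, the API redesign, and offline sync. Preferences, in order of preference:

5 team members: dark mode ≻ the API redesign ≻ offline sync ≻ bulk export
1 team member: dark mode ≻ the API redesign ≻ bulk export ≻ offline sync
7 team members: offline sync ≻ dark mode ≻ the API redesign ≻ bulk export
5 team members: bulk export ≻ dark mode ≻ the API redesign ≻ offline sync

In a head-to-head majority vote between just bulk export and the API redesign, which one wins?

Voters preferring bulk export to the API redesign: 5; preferring the API redesign to bulk export: 13.
the API redesign wins the head-to-head.

the API redesign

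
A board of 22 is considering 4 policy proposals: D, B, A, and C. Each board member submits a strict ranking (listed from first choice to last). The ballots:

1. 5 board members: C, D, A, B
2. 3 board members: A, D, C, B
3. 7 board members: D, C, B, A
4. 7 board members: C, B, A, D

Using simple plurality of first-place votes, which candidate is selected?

First-place votes: D 7, B 0, A 3, C 12.
C has the most first-place votes.

C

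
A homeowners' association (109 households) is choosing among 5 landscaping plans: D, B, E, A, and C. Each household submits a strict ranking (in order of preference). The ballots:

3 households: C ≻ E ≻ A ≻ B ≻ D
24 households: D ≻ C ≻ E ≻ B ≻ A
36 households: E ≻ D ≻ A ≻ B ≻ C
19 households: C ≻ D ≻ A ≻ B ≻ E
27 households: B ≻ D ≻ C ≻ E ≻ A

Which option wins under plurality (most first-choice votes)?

E

First-place votes: D 24, B 27, E 36, A 0, C 22.
E has the most first-place votes.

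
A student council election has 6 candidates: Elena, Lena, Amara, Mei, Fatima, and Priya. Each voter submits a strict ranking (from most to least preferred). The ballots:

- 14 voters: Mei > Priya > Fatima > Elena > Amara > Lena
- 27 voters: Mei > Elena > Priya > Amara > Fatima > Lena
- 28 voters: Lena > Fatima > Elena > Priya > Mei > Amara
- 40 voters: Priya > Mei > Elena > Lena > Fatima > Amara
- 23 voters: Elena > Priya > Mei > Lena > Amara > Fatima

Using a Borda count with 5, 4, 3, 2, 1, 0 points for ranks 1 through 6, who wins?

Priya

Elena: 14·2 + 27·4 + 28·3 + 40·3 + 23·5 = 455
Lena: 14·0 + 27·0 + 28·5 + 40·2 + 23·2 = 266
Amara: 14·1 + 27·2 + 28·0 + 40·0 + 23·1 = 91
Mei: 14·5 + 27·5 + 28·1 + 40·4 + 23·3 = 462
Fatima: 14·3 + 27·1 + 28·4 + 40·1 + 23·0 = 221
Priya: 14·4 + 27·3 + 28·2 + 40·5 + 23·4 = 485
Priya has the highest Borda score (485).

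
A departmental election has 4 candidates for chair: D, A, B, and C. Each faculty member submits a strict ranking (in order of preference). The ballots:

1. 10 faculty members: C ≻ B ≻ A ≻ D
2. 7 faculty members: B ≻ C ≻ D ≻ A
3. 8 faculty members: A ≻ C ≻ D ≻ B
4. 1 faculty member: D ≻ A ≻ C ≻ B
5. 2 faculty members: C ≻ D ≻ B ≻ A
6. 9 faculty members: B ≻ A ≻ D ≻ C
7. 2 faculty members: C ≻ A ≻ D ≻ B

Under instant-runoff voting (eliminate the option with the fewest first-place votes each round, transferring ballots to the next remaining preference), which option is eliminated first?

Round 1: D 1, A 8, B 16, C 14. Eliminate D.

D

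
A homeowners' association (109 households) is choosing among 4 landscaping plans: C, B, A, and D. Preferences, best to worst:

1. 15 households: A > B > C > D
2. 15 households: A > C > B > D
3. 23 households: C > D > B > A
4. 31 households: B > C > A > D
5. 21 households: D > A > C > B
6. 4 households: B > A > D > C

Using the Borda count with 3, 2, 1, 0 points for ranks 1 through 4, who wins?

C: 15·1 + 15·2 + 23·3 + 31·2 + 21·1 + 4·0 = 197
B: 15·2 + 15·1 + 23·1 + 31·3 + 21·0 + 4·3 = 173
A: 15·3 + 15·3 + 23·0 + 31·1 + 21·2 + 4·2 = 171
D: 15·0 + 15·0 + 23·2 + 31·0 + 21·3 + 4·1 = 113
C has the highest Borda score (197).

C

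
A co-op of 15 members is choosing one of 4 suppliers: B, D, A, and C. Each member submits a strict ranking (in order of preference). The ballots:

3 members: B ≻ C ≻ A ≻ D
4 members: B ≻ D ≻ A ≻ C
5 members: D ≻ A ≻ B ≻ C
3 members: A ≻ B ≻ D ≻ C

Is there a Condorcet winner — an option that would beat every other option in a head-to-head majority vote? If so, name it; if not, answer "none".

none

Checking pairwise contests:
A beats B 8–7.
B beats D 10–5.
D beats A 9–6.
B beats C 15–0.
Every option loses at least one head-to-head, so there is no Condorcet winner.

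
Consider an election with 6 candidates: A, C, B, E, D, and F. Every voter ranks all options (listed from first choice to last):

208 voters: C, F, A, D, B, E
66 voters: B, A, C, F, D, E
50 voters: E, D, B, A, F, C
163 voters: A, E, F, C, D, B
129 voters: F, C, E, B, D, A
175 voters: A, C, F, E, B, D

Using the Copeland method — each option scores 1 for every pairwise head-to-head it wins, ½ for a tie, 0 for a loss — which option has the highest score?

A: beats C, B, E, D, and F → score 5.
C: beats B, E, D, and F; loses to A → score 4.
B: loses to A, C, E, D, and F → score 0.
E: beats B and D; loses to A, C, and F → score 2.
D: beats B; loses to A, C, E, and F → score 1.
F: beats B, E, and D; loses to A and C → score 3.
A has the best pairwise record.

A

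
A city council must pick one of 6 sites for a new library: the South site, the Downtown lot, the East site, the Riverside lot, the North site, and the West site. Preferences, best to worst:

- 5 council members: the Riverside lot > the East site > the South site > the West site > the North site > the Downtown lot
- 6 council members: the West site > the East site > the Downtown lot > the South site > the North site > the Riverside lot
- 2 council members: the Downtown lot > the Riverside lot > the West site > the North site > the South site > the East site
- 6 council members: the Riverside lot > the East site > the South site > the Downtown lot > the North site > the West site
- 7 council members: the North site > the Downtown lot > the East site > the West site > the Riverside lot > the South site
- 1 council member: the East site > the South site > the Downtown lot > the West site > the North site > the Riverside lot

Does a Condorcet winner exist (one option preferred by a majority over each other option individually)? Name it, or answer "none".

the East site

the East site vs the South site: 25–2 for the East site.
the East site vs the Downtown lot: 18–9 for the East site.
the East site vs the Riverside lot: 14–13 for the East site.
the East site vs the North site: 18–9 for the East site.
the East site vs the West site: 19–8 for the East site.
the East site beats every other option head-to-head.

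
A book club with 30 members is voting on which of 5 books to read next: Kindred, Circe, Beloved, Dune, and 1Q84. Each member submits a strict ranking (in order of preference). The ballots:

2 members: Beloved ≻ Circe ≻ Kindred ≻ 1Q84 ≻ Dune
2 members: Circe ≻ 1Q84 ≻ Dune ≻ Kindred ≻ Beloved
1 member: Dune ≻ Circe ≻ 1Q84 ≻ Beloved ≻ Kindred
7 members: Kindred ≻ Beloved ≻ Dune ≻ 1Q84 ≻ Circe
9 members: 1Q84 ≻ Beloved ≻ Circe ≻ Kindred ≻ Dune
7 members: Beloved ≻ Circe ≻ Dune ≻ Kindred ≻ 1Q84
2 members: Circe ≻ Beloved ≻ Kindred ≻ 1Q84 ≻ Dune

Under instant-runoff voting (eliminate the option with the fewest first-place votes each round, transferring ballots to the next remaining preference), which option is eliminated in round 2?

Round 1: Kindred 7, Circe 4, Beloved 9, Dune 1, 1Q84 9. Eliminate Dune.
Round 2: Kindred 7, Circe 5, Beloved 9, 1Q84 9. Eliminate Circe.

Circe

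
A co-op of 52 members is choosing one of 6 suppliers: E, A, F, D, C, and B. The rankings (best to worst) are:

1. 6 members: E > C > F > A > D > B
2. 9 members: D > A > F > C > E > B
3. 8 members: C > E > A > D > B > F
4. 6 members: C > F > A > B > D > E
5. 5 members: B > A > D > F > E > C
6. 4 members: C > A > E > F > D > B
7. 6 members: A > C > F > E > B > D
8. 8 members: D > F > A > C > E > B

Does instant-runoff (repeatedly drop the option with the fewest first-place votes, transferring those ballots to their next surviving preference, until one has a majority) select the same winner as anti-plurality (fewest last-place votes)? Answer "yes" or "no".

no

Instant-runoff — R1 E 6, A 6, F 0, D 17, C 18, B 5 (F out); R2 E 6, A 6, D 17, C 18, B 5 (B out); R3 E 6, A 11, D 17, C 18 (E out); R4 A 11, D 17, C 24 (A out); R5 D 22, C 30 (C winner). Winner: C.
Anti-plurality — last-place votes: E 6, A 0, F 8, D 6, C 5, B 27. Winner: A.
The two methods disagree.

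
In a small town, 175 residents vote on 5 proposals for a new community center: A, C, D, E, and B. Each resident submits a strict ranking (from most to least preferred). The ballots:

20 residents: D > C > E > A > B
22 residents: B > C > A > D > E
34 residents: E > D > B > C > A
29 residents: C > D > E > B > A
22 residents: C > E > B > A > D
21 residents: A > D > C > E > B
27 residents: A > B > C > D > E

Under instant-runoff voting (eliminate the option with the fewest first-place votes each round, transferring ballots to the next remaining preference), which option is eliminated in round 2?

B

Round 1: A 48, C 51, D 20, E 34, B 22. Eliminate D.
Round 2: A 48, C 71, E 34, B 22. Eliminate B.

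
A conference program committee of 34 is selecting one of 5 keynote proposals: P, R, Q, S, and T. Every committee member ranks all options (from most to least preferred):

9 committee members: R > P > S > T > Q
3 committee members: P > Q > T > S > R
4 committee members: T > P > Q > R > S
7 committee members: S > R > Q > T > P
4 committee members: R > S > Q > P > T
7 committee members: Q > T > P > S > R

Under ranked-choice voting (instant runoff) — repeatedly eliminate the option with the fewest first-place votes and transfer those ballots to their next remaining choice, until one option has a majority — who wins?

R

Round 1: P 3, R 13, Q 7, S 7, T 4. Eliminate P.
Round 2: R 13, Q 10, S 7, T 4. Eliminate T.
Round 3: R 13, Q 14, S 7. Eliminate S.
Round 4: R 20, Q 14. R has a majority.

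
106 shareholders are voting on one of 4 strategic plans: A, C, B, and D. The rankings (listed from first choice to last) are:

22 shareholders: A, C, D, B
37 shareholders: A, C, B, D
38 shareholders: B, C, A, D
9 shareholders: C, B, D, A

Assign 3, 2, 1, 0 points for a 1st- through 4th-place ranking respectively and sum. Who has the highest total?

C

A: 22·3 + 37·3 + 38·1 + 9·0 = 215
C: 22·2 + 37·2 + 38·2 + 9·3 = 221
B: 22·0 + 37·1 + 38·3 + 9·2 = 169
D: 22·1 + 37·0 + 38·0 + 9·1 = 31
C has the highest Borda score (221).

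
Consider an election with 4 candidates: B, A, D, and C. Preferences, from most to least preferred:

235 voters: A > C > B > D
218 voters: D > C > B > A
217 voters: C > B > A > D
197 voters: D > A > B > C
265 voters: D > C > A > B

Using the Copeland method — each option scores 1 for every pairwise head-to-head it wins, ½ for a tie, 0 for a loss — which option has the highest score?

B: loses to A, D, and C → score 0.
A: beats B; loses to D and C → score 1.
D: beats B, A, and C → score 3.
C: beats B and A; loses to D → score 2.
D has the best pairwise record.

D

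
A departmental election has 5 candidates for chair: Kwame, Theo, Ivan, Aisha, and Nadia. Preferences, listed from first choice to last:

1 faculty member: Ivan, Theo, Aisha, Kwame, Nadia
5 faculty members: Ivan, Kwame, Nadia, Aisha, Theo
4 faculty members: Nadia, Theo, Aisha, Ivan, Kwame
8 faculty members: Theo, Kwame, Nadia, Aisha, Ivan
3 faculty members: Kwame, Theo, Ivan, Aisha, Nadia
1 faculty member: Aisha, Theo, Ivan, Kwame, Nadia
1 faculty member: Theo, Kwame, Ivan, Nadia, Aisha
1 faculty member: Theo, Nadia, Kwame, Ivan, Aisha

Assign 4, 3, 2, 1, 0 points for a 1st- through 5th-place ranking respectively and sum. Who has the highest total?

Kwame: 1·1 + 5·3 + 4·0 + 8·3 + 3·4 + 1·1 + 1·3 + 1·2 = 58
Theo: 1·3 + 5·0 + 4·3 + 8·4 + 3·3 + 1·3 + 1·4 + 1·4 = 67
Ivan: 1·4 + 5·4 + 4·1 + 8·0 + 3·2 + 1·2 + 1·2 + 1·1 = 39
Aisha: 1·2 + 5·1 + 4·2 + 8·1 + 3·1 + 1·4 + 1·0 + 1·0 = 30
Nadia: 1·0 + 5·2 + 4·4 + 8·2 + 3·0 + 1·0 + 1·1 + 1·3 = 46
Theo has the highest Borda score (67).

Theo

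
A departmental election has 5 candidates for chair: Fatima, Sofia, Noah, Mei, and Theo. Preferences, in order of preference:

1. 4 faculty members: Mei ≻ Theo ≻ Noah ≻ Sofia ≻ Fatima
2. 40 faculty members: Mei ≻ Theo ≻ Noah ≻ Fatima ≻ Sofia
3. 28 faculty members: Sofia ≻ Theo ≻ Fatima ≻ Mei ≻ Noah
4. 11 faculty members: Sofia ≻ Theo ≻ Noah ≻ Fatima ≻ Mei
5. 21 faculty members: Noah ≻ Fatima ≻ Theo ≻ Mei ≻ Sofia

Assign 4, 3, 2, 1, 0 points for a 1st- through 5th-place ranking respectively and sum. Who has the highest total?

Fatima: 4·0 + 40·1 + 28·2 + 11·1 + 21·3 = 170
Sofia: 4·1 + 40·0 + 28·4 + 11·4 + 21·0 = 160
Noah: 4·2 + 40·2 + 28·0 + 11·2 + 21·4 = 194
Mei: 4·4 + 40·4 + 28·1 + 11·0 + 21·1 = 225
Theo: 4·3 + 40·3 + 28·3 + 11·3 + 21·2 = 291
Theo has the highest Borda score (291).

Theo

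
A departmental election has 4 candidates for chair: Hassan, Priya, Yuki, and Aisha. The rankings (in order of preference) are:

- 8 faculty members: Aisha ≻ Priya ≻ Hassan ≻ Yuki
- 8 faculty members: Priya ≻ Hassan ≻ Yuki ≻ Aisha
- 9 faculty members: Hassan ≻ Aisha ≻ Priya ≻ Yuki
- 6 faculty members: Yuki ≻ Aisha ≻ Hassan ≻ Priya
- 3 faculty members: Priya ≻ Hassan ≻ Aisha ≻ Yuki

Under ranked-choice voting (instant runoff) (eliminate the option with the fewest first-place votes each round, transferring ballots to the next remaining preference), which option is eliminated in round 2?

Round 1: Hassan 9, Priya 11, Yuki 6, Aisha 8. Eliminate Yuki.
Round 2: Hassan 9, Priya 11, Aisha 14. Eliminate Hassan.

Hassan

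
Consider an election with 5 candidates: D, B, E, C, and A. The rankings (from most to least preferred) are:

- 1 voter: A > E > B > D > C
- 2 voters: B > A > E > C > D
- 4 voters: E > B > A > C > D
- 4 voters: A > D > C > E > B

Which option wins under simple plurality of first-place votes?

A

First-place votes: D 0, B 2, E 4, C 0, A 5.
A has the most first-place votes.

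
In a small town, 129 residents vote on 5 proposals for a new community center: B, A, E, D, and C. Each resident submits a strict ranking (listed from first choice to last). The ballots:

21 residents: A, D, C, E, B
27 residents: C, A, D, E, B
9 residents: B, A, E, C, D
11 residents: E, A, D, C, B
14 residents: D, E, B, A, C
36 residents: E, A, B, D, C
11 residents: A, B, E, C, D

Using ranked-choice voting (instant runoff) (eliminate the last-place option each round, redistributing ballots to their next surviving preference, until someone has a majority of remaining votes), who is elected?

A

Round 1: B 9, A 32, E 47, D 14, C 27. Eliminate B.
Round 2: A 41, E 47, D 14, C 27. Eliminate D.
Round 3: A 41, E 61, C 27. Eliminate C.
Round 4: A 68, E 61. A has a majority.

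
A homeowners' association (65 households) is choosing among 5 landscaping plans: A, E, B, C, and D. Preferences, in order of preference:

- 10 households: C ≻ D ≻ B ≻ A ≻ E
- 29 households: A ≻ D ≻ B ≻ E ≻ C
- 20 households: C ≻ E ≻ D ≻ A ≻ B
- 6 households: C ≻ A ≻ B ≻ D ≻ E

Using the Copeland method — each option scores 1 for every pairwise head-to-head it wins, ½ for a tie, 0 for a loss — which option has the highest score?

A: beats E, B, and D; loses to C → score 3.
E: loses to A, B, C, and D → score 0.
B: beats E; loses to A, C, and D → score 1.
C: beats A, E, B, and D → score 4.
D: beats E and B; loses to A and C → score 2.
C has the best pairwise record.

C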